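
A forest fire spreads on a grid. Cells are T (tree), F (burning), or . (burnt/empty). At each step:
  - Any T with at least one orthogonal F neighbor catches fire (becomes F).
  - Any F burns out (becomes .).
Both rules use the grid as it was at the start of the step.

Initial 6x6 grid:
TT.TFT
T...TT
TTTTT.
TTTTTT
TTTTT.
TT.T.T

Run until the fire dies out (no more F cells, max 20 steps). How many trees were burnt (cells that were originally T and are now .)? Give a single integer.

Step 1: +3 fires, +1 burnt (F count now 3)
Step 2: +2 fires, +3 burnt (F count now 2)
Step 3: +2 fires, +2 burnt (F count now 2)
Step 4: +4 fires, +2 burnt (F count now 4)
Step 5: +3 fires, +4 burnt (F count now 3)
Step 6: +4 fires, +3 burnt (F count now 4)
Step 7: +3 fires, +4 burnt (F count now 3)
Step 8: +3 fires, +3 burnt (F count now 3)
Step 9: +2 fires, +3 burnt (F count now 2)
Step 10: +0 fires, +2 burnt (F count now 0)
Fire out after step 10
Initially T: 27, now '.': 35
Total burnt (originally-T cells now '.'): 26

Answer: 26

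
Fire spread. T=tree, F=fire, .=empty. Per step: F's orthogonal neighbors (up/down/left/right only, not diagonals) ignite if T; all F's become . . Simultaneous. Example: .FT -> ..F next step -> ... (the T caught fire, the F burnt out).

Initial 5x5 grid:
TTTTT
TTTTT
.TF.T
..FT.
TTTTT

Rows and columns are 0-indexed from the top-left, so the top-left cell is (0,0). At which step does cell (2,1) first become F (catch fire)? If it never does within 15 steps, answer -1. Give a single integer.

Step 1: cell (2,1)='F' (+4 fires, +2 burnt)
  -> target ignites at step 1
Step 2: cell (2,1)='.' (+5 fires, +4 burnt)
Step 3: cell (2,1)='.' (+6 fires, +5 burnt)
Step 4: cell (2,1)='.' (+3 fires, +6 burnt)
Step 5: cell (2,1)='.' (+0 fires, +3 burnt)
  fire out at step 5

1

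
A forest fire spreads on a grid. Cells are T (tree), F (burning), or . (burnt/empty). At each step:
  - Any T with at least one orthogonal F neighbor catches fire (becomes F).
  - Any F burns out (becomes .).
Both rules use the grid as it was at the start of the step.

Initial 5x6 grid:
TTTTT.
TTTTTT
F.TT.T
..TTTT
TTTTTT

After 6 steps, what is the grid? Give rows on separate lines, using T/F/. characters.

Step 1: 1 trees catch fire, 1 burn out
  TTTTT.
  FTTTTT
  ..TT.T
  ..TTTT
  TTTTTT
Step 2: 2 trees catch fire, 1 burn out
  FTTTT.
  .FTTTT
  ..TT.T
  ..TTTT
  TTTTTT
Step 3: 2 trees catch fire, 2 burn out
  .FTTT.
  ..FTTT
  ..TT.T
  ..TTTT
  TTTTTT
Step 4: 3 trees catch fire, 2 burn out
  ..FTT.
  ...FTT
  ..FT.T
  ..TTTT
  TTTTTT
Step 5: 4 trees catch fire, 3 burn out
  ...FT.
  ....FT
  ...F.T
  ..FTTT
  TTTTTT
Step 6: 4 trees catch fire, 4 burn out
  ....F.
  .....F
  .....T
  ...FTT
  TTFTTT

....F.
.....F
.....T
...FTT
TTFTTT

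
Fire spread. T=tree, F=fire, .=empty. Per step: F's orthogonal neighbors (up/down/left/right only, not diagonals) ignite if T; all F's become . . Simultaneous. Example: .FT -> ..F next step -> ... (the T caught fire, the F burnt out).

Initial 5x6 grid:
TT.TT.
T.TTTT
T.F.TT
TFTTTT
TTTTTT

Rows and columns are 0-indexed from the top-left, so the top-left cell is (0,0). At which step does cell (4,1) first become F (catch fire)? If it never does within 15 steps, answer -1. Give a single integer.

Step 1: cell (4,1)='F' (+4 fires, +2 burnt)
  -> target ignites at step 1
Step 2: cell (4,1)='.' (+5 fires, +4 burnt)
Step 3: cell (4,1)='.' (+5 fires, +5 burnt)
Step 4: cell (4,1)='.' (+6 fires, +5 burnt)
Step 5: cell (4,1)='.' (+3 fires, +6 burnt)
Step 6: cell (4,1)='.' (+0 fires, +3 burnt)
  fire out at step 6

1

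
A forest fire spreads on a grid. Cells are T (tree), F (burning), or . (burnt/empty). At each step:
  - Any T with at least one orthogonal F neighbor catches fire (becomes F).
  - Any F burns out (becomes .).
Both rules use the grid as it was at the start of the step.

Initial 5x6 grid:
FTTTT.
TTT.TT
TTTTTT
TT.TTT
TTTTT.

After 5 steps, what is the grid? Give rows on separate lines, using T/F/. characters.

Step 1: 2 trees catch fire, 1 burn out
  .FTTT.
  FTT.TT
  TTTTTT
  TT.TTT
  TTTTT.
Step 2: 3 trees catch fire, 2 burn out
  ..FTT.
  .FT.TT
  FTTTTT
  TT.TTT
  TTTTT.
Step 3: 4 trees catch fire, 3 burn out
  ...FT.
  ..F.TT
  .FTTTT
  FT.TTT
  TTTTT.
Step 4: 4 trees catch fire, 4 burn out
  ....F.
  ....TT
  ..FTTT
  .F.TTT
  FTTTT.
Step 5: 3 trees catch fire, 4 burn out
  ......
  ....FT
  ...FTT
  ...TTT
  .FTTT.

......
....FT
...FTT
...TTT
.FTTT.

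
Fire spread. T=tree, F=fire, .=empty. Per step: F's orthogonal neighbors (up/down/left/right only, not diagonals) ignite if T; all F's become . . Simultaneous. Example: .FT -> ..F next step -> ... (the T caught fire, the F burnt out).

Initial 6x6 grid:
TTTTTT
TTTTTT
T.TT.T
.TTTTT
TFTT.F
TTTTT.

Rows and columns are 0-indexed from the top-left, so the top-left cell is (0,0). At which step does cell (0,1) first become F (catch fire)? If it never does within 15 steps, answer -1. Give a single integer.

Step 1: cell (0,1)='T' (+5 fires, +2 burnt)
Step 2: cell (0,1)='T' (+6 fires, +5 burnt)
Step 3: cell (0,1)='T' (+4 fires, +6 burnt)
Step 4: cell (0,1)='T' (+5 fires, +4 burnt)
Step 5: cell (0,1)='T' (+4 fires, +5 burnt)
Step 6: cell (0,1)='F' (+3 fires, +4 burnt)
  -> target ignites at step 6
Step 7: cell (0,1)='.' (+2 fires, +3 burnt)
Step 8: cell (0,1)='.' (+0 fires, +2 burnt)
  fire out at step 8

6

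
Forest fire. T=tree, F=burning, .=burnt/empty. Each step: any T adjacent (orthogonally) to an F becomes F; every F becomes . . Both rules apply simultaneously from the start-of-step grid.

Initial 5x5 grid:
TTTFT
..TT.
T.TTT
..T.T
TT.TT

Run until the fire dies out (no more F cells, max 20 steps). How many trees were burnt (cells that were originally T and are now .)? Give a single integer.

Answer: 13

Derivation:
Step 1: +3 fires, +1 burnt (F count now 3)
Step 2: +3 fires, +3 burnt (F count now 3)
Step 3: +3 fires, +3 burnt (F count now 3)
Step 4: +2 fires, +3 burnt (F count now 2)
Step 5: +1 fires, +2 burnt (F count now 1)
Step 6: +1 fires, +1 burnt (F count now 1)
Step 7: +0 fires, +1 burnt (F count now 0)
Fire out after step 7
Initially T: 16, now '.': 22
Total burnt (originally-T cells now '.'): 13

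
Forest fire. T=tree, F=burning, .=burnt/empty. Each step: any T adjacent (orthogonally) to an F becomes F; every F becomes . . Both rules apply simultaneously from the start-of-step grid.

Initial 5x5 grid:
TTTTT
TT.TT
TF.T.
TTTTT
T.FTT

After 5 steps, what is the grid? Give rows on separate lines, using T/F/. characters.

Step 1: 5 trees catch fire, 2 burn out
  TTTTT
  TF.TT
  F..T.
  TFFTT
  T..FT
Step 2: 5 trees catch fire, 5 burn out
  TFTTT
  F..TT
  ...T.
  F..FT
  T...F
Step 3: 5 trees catch fire, 5 burn out
  F.FTT
  ...TT
  ...F.
  ....F
  F....
Step 4: 2 trees catch fire, 5 burn out
  ...FT
  ...FT
  .....
  .....
  .....
Step 5: 2 trees catch fire, 2 burn out
  ....F
  ....F
  .....
  .....
  .....

....F
....F
.....
.....
.....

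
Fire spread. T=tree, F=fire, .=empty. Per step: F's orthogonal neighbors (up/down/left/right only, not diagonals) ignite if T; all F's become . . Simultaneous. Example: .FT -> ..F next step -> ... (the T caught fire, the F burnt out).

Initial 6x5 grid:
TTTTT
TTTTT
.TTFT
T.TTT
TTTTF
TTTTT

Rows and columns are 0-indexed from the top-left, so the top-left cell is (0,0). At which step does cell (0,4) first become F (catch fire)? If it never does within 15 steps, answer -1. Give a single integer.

Step 1: cell (0,4)='T' (+7 fires, +2 burnt)
Step 2: cell (0,4)='T' (+7 fires, +7 burnt)
Step 3: cell (0,4)='F' (+5 fires, +7 burnt)
  -> target ignites at step 3
Step 4: cell (0,4)='.' (+4 fires, +5 burnt)
Step 5: cell (0,4)='.' (+3 fires, +4 burnt)
Step 6: cell (0,4)='.' (+0 fires, +3 burnt)
  fire out at step 6

3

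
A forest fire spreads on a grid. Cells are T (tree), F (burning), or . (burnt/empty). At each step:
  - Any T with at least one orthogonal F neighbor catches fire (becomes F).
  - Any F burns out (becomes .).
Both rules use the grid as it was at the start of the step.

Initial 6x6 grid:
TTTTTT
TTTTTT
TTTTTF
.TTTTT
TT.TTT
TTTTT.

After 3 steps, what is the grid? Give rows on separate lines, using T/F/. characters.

Step 1: 3 trees catch fire, 1 burn out
  TTTTTT
  TTTTTF
  TTTTF.
  .TTTTF
  TT.TTT
  TTTTT.
Step 2: 5 trees catch fire, 3 burn out
  TTTTTF
  TTTTF.
  TTTF..
  .TTTF.
  TT.TTF
  TTTTT.
Step 3: 5 trees catch fire, 5 burn out
  TTTTF.
  TTTF..
  TTF...
  .TTF..
  TT.TF.
  TTTTT.

TTTTF.
TTTF..
TTF...
.TTF..
TT.TF.
TTTTT.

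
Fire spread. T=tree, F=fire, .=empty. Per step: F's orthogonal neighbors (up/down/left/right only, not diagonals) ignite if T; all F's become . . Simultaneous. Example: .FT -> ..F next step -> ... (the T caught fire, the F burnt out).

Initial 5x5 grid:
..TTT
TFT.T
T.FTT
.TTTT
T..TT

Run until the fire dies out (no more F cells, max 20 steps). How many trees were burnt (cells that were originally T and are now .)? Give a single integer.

Step 1: +4 fires, +2 burnt (F count now 4)
Step 2: +5 fires, +4 burnt (F count now 5)
Step 3: +4 fires, +5 burnt (F count now 4)
Step 4: +2 fires, +4 burnt (F count now 2)
Step 5: +0 fires, +2 burnt (F count now 0)
Fire out after step 5
Initially T: 16, now '.': 24
Total burnt (originally-T cells now '.'): 15

Answer: 15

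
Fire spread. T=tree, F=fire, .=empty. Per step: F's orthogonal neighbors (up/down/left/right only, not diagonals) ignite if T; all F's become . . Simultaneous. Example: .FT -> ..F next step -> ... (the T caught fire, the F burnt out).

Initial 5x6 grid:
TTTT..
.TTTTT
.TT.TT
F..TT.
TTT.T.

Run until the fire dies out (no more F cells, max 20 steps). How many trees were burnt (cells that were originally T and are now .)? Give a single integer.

Answer: 3

Derivation:
Step 1: +1 fires, +1 burnt (F count now 1)
Step 2: +1 fires, +1 burnt (F count now 1)
Step 3: +1 fires, +1 burnt (F count now 1)
Step 4: +0 fires, +1 burnt (F count now 0)
Fire out after step 4
Initially T: 19, now '.': 14
Total burnt (originally-T cells now '.'): 3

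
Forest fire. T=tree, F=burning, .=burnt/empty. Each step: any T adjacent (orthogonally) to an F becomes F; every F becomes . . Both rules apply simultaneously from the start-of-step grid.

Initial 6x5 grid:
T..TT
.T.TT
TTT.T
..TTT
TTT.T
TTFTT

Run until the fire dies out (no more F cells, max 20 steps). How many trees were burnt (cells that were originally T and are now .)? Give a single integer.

Answer: 20

Derivation:
Step 1: +3 fires, +1 burnt (F count now 3)
Step 2: +4 fires, +3 burnt (F count now 4)
Step 3: +4 fires, +4 burnt (F count now 4)
Step 4: +2 fires, +4 burnt (F count now 2)
Step 5: +3 fires, +2 burnt (F count now 3)
Step 6: +1 fires, +3 burnt (F count now 1)
Step 7: +2 fires, +1 burnt (F count now 2)
Step 8: +1 fires, +2 burnt (F count now 1)
Step 9: +0 fires, +1 burnt (F count now 0)
Fire out after step 9
Initially T: 21, now '.': 29
Total burnt (originally-T cells now '.'): 20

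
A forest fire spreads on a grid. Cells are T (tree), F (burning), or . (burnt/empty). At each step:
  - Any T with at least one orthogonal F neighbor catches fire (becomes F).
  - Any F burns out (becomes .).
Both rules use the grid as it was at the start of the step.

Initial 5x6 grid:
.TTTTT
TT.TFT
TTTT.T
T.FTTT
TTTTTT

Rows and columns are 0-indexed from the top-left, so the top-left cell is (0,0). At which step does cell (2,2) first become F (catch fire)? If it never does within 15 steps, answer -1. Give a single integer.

Step 1: cell (2,2)='F' (+6 fires, +2 burnt)
  -> target ignites at step 1
Step 2: cell (2,2)='.' (+8 fires, +6 burnt)
Step 3: cell (2,2)='.' (+6 fires, +8 burnt)
Step 4: cell (2,2)='.' (+4 fires, +6 burnt)
Step 5: cell (2,2)='.' (+0 fires, +4 burnt)
  fire out at step 5

1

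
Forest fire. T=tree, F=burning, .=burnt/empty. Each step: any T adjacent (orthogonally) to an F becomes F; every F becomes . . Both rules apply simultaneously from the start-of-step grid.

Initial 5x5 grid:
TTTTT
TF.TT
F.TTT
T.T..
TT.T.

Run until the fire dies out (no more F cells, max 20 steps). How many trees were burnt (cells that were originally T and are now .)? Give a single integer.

Step 1: +3 fires, +2 burnt (F count now 3)
Step 2: +3 fires, +3 burnt (F count now 3)
Step 3: +2 fires, +3 burnt (F count now 2)
Step 4: +2 fires, +2 burnt (F count now 2)
Step 5: +2 fires, +2 burnt (F count now 2)
Step 6: +2 fires, +2 burnt (F count now 2)
Step 7: +1 fires, +2 burnt (F count now 1)
Step 8: +0 fires, +1 burnt (F count now 0)
Fire out after step 8
Initially T: 16, now '.': 24
Total burnt (originally-T cells now '.'): 15

Answer: 15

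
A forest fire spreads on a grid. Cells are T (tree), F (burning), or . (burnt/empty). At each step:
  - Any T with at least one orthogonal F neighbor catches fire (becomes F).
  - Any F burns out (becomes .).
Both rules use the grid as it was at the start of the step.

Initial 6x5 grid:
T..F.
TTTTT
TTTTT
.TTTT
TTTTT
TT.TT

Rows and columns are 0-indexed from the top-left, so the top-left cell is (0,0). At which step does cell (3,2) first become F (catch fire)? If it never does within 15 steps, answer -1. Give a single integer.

Step 1: cell (3,2)='T' (+1 fires, +1 burnt)
Step 2: cell (3,2)='T' (+3 fires, +1 burnt)
Step 3: cell (3,2)='T' (+4 fires, +3 burnt)
Step 4: cell (3,2)='F' (+5 fires, +4 burnt)
  -> target ignites at step 4
Step 5: cell (3,2)='.' (+6 fires, +5 burnt)
Step 6: cell (3,2)='.' (+2 fires, +6 burnt)
Step 7: cell (3,2)='.' (+2 fires, +2 burnt)
Step 8: cell (3,2)='.' (+1 fires, +2 burnt)
Step 9: cell (3,2)='.' (+0 fires, +1 burnt)
  fire out at step 9

4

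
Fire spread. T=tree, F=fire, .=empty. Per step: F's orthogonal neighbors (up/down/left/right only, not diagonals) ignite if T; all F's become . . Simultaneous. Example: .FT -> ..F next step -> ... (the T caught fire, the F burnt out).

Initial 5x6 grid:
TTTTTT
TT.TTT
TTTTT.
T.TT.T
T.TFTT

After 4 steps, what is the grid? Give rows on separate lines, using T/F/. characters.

Step 1: 3 trees catch fire, 1 burn out
  TTTTTT
  TT.TTT
  TTTTT.
  T.TF.T
  T.F.FT
Step 2: 3 trees catch fire, 3 burn out
  TTTTTT
  TT.TTT
  TTTFT.
  T.F..T
  T....F
Step 3: 4 trees catch fire, 3 burn out
  TTTTTT
  TT.FTT
  TTF.F.
  T....F
  T.....
Step 4: 3 trees catch fire, 4 burn out
  TTTFTT
  TT..FT
  TF....
  T.....
  T.....

TTTFTT
TT..FT
TF....
T.....
T.....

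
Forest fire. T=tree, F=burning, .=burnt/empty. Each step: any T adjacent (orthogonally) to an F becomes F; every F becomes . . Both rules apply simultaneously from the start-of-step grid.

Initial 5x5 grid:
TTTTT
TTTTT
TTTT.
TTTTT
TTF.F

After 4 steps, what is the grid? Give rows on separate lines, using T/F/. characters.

Step 1: 3 trees catch fire, 2 burn out
  TTTTT
  TTTTT
  TTTT.
  TTFTF
  TF...
Step 2: 4 trees catch fire, 3 burn out
  TTTTT
  TTTTT
  TTFT.
  TF.F.
  F....
Step 3: 4 trees catch fire, 4 burn out
  TTTTT
  TTFTT
  TF.F.
  F....
  .....
Step 4: 4 trees catch fire, 4 burn out
  TTFTT
  TF.FT
  F....
  .....
  .....

TTFTT
TF.FT
F....
.....
.....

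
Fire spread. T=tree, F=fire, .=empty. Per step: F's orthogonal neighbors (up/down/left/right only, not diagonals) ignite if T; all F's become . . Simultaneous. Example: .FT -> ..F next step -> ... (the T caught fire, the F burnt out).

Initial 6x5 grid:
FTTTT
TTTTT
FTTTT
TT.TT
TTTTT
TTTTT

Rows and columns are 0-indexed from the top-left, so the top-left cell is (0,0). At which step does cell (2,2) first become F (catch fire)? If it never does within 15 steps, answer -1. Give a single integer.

Step 1: cell (2,2)='T' (+4 fires, +2 burnt)
Step 2: cell (2,2)='F' (+5 fires, +4 burnt)
  -> target ignites at step 2
Step 3: cell (2,2)='.' (+5 fires, +5 burnt)
Step 4: cell (2,2)='.' (+6 fires, +5 burnt)
Step 5: cell (2,2)='.' (+4 fires, +6 burnt)
Step 6: cell (2,2)='.' (+2 fires, +4 burnt)
Step 7: cell (2,2)='.' (+1 fires, +2 burnt)
Step 8: cell (2,2)='.' (+0 fires, +1 burnt)
  fire out at step 8

2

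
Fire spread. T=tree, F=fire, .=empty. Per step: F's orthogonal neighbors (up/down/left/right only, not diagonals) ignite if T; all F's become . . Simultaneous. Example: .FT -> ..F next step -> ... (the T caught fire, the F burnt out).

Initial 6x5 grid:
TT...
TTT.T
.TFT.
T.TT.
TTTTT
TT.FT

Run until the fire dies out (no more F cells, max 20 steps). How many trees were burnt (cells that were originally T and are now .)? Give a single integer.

Step 1: +6 fires, +2 burnt (F count now 6)
Step 2: +4 fires, +6 burnt (F count now 4)
Step 3: +3 fires, +4 burnt (F count now 3)
Step 4: +3 fires, +3 burnt (F count now 3)
Step 5: +2 fires, +3 burnt (F count now 2)
Step 6: +0 fires, +2 burnt (F count now 0)
Fire out after step 6
Initially T: 19, now '.': 29
Total burnt (originally-T cells now '.'): 18

Answer: 18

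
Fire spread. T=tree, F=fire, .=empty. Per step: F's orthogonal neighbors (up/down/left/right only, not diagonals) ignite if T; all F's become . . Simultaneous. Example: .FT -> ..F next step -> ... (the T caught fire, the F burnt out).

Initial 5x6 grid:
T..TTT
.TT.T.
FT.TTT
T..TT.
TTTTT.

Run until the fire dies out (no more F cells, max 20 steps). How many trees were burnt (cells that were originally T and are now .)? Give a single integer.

Answer: 18

Derivation:
Step 1: +2 fires, +1 burnt (F count now 2)
Step 2: +2 fires, +2 burnt (F count now 2)
Step 3: +2 fires, +2 burnt (F count now 2)
Step 4: +1 fires, +2 burnt (F count now 1)
Step 5: +1 fires, +1 burnt (F count now 1)
Step 6: +2 fires, +1 burnt (F count now 2)
Step 7: +2 fires, +2 burnt (F count now 2)
Step 8: +1 fires, +2 burnt (F count now 1)
Step 9: +2 fires, +1 burnt (F count now 2)
Step 10: +1 fires, +2 burnt (F count now 1)
Step 11: +2 fires, +1 burnt (F count now 2)
Step 12: +0 fires, +2 burnt (F count now 0)
Fire out after step 12
Initially T: 19, now '.': 29
Total burnt (originally-T cells now '.'): 18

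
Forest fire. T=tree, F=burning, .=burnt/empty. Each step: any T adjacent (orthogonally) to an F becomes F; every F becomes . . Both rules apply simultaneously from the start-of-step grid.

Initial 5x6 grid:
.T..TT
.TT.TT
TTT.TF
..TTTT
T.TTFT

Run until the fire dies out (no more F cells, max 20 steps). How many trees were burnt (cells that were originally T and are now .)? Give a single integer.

Answer: 18

Derivation:
Step 1: +6 fires, +2 burnt (F count now 6)
Step 2: +4 fires, +6 burnt (F count now 4)
Step 3: +2 fires, +4 burnt (F count now 2)
Step 4: +1 fires, +2 burnt (F count now 1)
Step 5: +2 fires, +1 burnt (F count now 2)
Step 6: +2 fires, +2 burnt (F count now 2)
Step 7: +1 fires, +2 burnt (F count now 1)
Step 8: +0 fires, +1 burnt (F count now 0)
Fire out after step 8
Initially T: 19, now '.': 29
Total burnt (originally-T cells now '.'): 18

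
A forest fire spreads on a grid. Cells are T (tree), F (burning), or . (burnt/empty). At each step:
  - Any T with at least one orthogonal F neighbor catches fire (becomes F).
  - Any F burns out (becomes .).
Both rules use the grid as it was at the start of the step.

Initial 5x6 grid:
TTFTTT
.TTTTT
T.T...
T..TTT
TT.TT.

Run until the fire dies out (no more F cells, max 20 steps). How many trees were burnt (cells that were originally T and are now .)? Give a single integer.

Answer: 11

Derivation:
Step 1: +3 fires, +1 burnt (F count now 3)
Step 2: +5 fires, +3 burnt (F count now 5)
Step 3: +2 fires, +5 burnt (F count now 2)
Step 4: +1 fires, +2 burnt (F count now 1)
Step 5: +0 fires, +1 burnt (F count now 0)
Fire out after step 5
Initially T: 20, now '.': 21
Total burnt (originally-T cells now '.'): 11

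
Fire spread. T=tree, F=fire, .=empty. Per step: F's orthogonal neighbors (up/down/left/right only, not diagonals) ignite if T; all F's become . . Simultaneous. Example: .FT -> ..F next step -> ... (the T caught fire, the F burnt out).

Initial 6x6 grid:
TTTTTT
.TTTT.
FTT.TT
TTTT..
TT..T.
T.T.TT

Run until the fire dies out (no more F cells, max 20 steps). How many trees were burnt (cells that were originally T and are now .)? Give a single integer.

Step 1: +2 fires, +1 burnt (F count now 2)
Step 2: +4 fires, +2 burnt (F count now 4)
Step 3: +5 fires, +4 burnt (F count now 5)
Step 4: +4 fires, +5 burnt (F count now 4)
Step 5: +2 fires, +4 burnt (F count now 2)
Step 6: +2 fires, +2 burnt (F count now 2)
Step 7: +2 fires, +2 burnt (F count now 2)
Step 8: +0 fires, +2 burnt (F count now 0)
Fire out after step 8
Initially T: 25, now '.': 32
Total burnt (originally-T cells now '.'): 21

Answer: 21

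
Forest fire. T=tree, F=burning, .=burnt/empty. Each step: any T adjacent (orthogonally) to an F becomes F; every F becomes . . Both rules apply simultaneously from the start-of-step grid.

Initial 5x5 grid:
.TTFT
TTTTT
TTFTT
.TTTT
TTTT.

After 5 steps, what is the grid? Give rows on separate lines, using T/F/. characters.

Step 1: 7 trees catch fire, 2 burn out
  .TF.F
  TTFFT
  TF.FT
  .TFTT
  TTTT.
Step 2: 8 trees catch fire, 7 burn out
  .F...
  TF..F
  F...F
  .F.FT
  TTFT.
Step 3: 4 trees catch fire, 8 burn out
  .....
  F....
  .....
  ....F
  TF.F.
Step 4: 1 trees catch fire, 4 burn out
  .....
  .....
  .....
  .....
  F....
Step 5: 0 trees catch fire, 1 burn out
  .....
  .....
  .....
  .....
  .....

.....
.....
.....
.....
.....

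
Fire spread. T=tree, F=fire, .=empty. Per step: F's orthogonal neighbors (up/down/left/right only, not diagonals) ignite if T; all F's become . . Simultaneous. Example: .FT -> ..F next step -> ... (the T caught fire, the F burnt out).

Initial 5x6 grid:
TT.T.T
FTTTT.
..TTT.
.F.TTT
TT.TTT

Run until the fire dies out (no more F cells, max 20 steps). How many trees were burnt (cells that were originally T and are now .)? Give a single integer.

Step 1: +3 fires, +2 burnt (F count now 3)
Step 2: +3 fires, +3 burnt (F count now 3)
Step 3: +2 fires, +3 burnt (F count now 2)
Step 4: +3 fires, +2 burnt (F count now 3)
Step 5: +2 fires, +3 burnt (F count now 2)
Step 6: +2 fires, +2 burnt (F count now 2)
Step 7: +2 fires, +2 burnt (F count now 2)
Step 8: +1 fires, +2 burnt (F count now 1)
Step 9: +0 fires, +1 burnt (F count now 0)
Fire out after step 9
Initially T: 19, now '.': 29
Total burnt (originally-T cells now '.'): 18

Answer: 18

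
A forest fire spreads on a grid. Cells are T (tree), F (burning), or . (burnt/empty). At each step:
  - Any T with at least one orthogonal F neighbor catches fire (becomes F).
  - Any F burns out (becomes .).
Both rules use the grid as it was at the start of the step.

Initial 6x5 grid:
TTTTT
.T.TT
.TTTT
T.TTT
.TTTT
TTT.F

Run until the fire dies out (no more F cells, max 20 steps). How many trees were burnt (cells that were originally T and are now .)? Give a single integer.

Answer: 22

Derivation:
Step 1: +1 fires, +1 burnt (F count now 1)
Step 2: +2 fires, +1 burnt (F count now 2)
Step 3: +3 fires, +2 burnt (F count now 3)
Step 4: +5 fires, +3 burnt (F count now 5)
Step 5: +4 fires, +5 burnt (F count now 4)
Step 6: +3 fires, +4 burnt (F count now 3)
Step 7: +2 fires, +3 burnt (F count now 2)
Step 8: +1 fires, +2 burnt (F count now 1)
Step 9: +1 fires, +1 burnt (F count now 1)
Step 10: +0 fires, +1 burnt (F count now 0)
Fire out after step 10
Initially T: 23, now '.': 29
Total burnt (originally-T cells now '.'): 22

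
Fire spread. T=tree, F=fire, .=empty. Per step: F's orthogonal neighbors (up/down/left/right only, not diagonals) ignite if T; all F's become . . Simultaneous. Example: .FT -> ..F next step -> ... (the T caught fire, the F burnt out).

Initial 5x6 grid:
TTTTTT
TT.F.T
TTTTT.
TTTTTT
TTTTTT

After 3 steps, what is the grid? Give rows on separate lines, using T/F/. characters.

Step 1: 2 trees catch fire, 1 burn out
  TTTFTT
  TT...T
  TTTFT.
  TTTTTT
  TTTTTT
Step 2: 5 trees catch fire, 2 burn out
  TTF.FT
  TT...T
  TTF.F.
  TTTFTT
  TTTTTT
Step 3: 6 trees catch fire, 5 burn out
  TF...F
  TT...T
  TF....
  TTF.FT
  TTTFTT

TF...F
TT...T
TF....
TTF.FT
TTTFTT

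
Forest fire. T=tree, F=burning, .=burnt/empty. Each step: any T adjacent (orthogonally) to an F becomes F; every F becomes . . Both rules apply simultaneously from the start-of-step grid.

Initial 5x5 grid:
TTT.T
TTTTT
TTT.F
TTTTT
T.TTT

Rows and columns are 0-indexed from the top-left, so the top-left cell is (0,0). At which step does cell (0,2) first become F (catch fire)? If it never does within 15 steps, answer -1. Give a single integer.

Step 1: cell (0,2)='T' (+2 fires, +1 burnt)
Step 2: cell (0,2)='T' (+4 fires, +2 burnt)
Step 3: cell (0,2)='T' (+3 fires, +4 burnt)
Step 4: cell (0,2)='F' (+5 fires, +3 burnt)
  -> target ignites at step 4
Step 5: cell (0,2)='.' (+4 fires, +5 burnt)
Step 6: cell (0,2)='.' (+3 fires, +4 burnt)
Step 7: cell (0,2)='.' (+0 fires, +3 burnt)
  fire out at step 7

4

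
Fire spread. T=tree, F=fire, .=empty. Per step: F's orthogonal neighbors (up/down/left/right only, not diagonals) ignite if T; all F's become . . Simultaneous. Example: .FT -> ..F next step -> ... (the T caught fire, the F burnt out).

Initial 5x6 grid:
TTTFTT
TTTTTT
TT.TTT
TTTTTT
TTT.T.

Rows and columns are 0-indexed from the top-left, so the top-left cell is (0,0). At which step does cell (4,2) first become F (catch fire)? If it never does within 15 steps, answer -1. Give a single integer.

Step 1: cell (4,2)='T' (+3 fires, +1 burnt)
Step 2: cell (4,2)='T' (+5 fires, +3 burnt)
Step 3: cell (4,2)='T' (+5 fires, +5 burnt)
Step 4: cell (4,2)='T' (+5 fires, +5 burnt)
Step 5: cell (4,2)='F' (+5 fires, +5 burnt)
  -> target ignites at step 5
Step 6: cell (4,2)='.' (+2 fires, +5 burnt)
Step 7: cell (4,2)='.' (+1 fires, +2 burnt)
Step 8: cell (4,2)='.' (+0 fires, +1 burnt)
  fire out at step 8

5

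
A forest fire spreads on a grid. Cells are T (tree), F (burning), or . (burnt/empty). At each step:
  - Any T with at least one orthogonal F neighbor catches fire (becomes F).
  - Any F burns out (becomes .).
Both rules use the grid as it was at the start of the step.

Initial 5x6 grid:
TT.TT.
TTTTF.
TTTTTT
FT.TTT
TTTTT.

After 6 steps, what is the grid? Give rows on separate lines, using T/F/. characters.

Step 1: 6 trees catch fire, 2 burn out
  TT.TF.
  TTTF..
  FTTTFT
  .F.TTT
  FTTTT.
Step 2: 8 trees catch fire, 6 burn out
  TT.F..
  FTF...
  .FTF.F
  ...TFT
  .FTTT.
Step 3: 7 trees catch fire, 8 burn out
  FT....
  .F....
  ..F...
  ...F.F
  ..FTF.
Step 4: 2 trees catch fire, 7 burn out
  .F....
  ......
  ......
  ......
  ...F..
Step 5: 0 trees catch fire, 2 burn out
  ......
  ......
  ......
  ......
  ......
Step 6: 0 trees catch fire, 0 burn out
  ......
  ......
  ......
  ......
  ......

......
......
......
......
......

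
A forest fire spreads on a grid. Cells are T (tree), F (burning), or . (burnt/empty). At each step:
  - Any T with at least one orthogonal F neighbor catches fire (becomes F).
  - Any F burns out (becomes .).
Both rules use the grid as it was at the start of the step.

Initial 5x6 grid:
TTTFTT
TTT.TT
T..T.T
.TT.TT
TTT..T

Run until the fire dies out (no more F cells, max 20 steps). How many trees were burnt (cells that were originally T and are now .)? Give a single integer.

Step 1: +2 fires, +1 burnt (F count now 2)
Step 2: +4 fires, +2 burnt (F count now 4)
Step 3: +3 fires, +4 burnt (F count now 3)
Step 4: +2 fires, +3 burnt (F count now 2)
Step 5: +2 fires, +2 burnt (F count now 2)
Step 6: +2 fires, +2 burnt (F count now 2)
Step 7: +0 fires, +2 burnt (F count now 0)
Fire out after step 7
Initially T: 21, now '.': 24
Total burnt (originally-T cells now '.'): 15

Answer: 15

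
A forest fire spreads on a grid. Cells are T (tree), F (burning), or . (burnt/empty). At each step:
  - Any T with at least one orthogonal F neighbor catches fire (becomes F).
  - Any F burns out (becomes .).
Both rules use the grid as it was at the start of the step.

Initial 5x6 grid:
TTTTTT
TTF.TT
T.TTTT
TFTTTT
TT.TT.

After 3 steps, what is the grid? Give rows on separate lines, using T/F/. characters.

Step 1: 6 trees catch fire, 2 burn out
  TTFTTT
  TF..TT
  T.FTTT
  F.FTTT
  TF.TT.
Step 2: 7 trees catch fire, 6 burn out
  TF.FTT
  F...TT
  F..FTT
  ...FTT
  F..TT.
Step 3: 5 trees catch fire, 7 burn out
  F...FT
  ....TT
  ....FT
  ....FT
  ...FT.

F...FT
....TT
....FT
....FT
...FT.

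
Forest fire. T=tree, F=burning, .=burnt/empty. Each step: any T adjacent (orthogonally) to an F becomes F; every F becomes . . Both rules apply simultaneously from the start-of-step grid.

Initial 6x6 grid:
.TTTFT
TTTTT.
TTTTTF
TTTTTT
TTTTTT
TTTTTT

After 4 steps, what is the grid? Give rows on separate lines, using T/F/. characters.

Step 1: 5 trees catch fire, 2 burn out
  .TTF.F
  TTTTF.
  TTTTF.
  TTTTTF
  TTTTTT
  TTTTTT
Step 2: 5 trees catch fire, 5 burn out
  .TF...
  TTTF..
  TTTF..
  TTTTF.
  TTTTTF
  TTTTTT
Step 3: 6 trees catch fire, 5 burn out
  .F....
  TTF...
  TTF...
  TTTF..
  TTTTF.
  TTTTTF
Step 4: 5 trees catch fire, 6 burn out
  ......
  TF....
  TF....
  TTF...
  TTTF..
  TTTTF.

......
TF....
TF....
TTF...
TTTF..
TTTTF.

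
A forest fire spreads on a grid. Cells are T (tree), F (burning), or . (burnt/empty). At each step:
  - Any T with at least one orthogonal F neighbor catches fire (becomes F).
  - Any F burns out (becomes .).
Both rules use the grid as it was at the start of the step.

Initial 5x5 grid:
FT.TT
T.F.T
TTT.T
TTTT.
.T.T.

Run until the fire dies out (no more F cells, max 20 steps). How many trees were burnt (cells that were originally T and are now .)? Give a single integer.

Step 1: +3 fires, +2 burnt (F count now 3)
Step 2: +3 fires, +3 burnt (F count now 3)
Step 3: +3 fires, +3 burnt (F count now 3)
Step 4: +2 fires, +3 burnt (F count now 2)
Step 5: +0 fires, +2 burnt (F count now 0)
Fire out after step 5
Initially T: 15, now '.': 21
Total burnt (originally-T cells now '.'): 11

Answer: 11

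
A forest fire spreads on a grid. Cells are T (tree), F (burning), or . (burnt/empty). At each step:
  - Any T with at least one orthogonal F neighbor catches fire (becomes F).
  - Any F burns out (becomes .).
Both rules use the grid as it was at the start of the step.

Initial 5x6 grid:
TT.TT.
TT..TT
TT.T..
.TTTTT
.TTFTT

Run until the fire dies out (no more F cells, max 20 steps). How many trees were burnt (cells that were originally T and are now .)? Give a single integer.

Step 1: +3 fires, +1 burnt (F count now 3)
Step 2: +5 fires, +3 burnt (F count now 5)
Step 3: +2 fires, +5 burnt (F count now 2)
Step 4: +1 fires, +2 burnt (F count now 1)
Step 5: +2 fires, +1 burnt (F count now 2)
Step 6: +2 fires, +2 burnt (F count now 2)
Step 7: +1 fires, +2 burnt (F count now 1)
Step 8: +0 fires, +1 burnt (F count now 0)
Fire out after step 8
Initially T: 20, now '.': 26
Total burnt (originally-T cells now '.'): 16

Answer: 16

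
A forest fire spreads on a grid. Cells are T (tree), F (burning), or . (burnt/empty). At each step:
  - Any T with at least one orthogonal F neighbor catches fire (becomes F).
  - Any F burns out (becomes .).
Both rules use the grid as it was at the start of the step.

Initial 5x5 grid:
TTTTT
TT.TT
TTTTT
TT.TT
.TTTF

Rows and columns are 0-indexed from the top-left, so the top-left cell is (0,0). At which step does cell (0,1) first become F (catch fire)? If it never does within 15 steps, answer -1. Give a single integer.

Step 1: cell (0,1)='T' (+2 fires, +1 burnt)
Step 2: cell (0,1)='T' (+3 fires, +2 burnt)
Step 3: cell (0,1)='T' (+3 fires, +3 burnt)
Step 4: cell (0,1)='T' (+4 fires, +3 burnt)
Step 5: cell (0,1)='T' (+3 fires, +4 burnt)
Step 6: cell (0,1)='T' (+3 fires, +3 burnt)
Step 7: cell (0,1)='F' (+2 fires, +3 burnt)
  -> target ignites at step 7
Step 8: cell (0,1)='.' (+1 fires, +2 burnt)
Step 9: cell (0,1)='.' (+0 fires, +1 burnt)
  fire out at step 9

7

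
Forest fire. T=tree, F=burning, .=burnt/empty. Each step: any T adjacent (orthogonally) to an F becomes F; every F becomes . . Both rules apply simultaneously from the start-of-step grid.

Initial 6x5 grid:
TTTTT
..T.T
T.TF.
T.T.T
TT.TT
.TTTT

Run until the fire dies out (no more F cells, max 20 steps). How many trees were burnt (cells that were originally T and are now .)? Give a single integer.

Answer: 9

Derivation:
Step 1: +1 fires, +1 burnt (F count now 1)
Step 2: +2 fires, +1 burnt (F count now 2)
Step 3: +1 fires, +2 burnt (F count now 1)
Step 4: +2 fires, +1 burnt (F count now 2)
Step 5: +2 fires, +2 burnt (F count now 2)
Step 6: +1 fires, +2 burnt (F count now 1)
Step 7: +0 fires, +1 burnt (F count now 0)
Fire out after step 7
Initially T: 20, now '.': 19
Total burnt (originally-T cells now '.'): 9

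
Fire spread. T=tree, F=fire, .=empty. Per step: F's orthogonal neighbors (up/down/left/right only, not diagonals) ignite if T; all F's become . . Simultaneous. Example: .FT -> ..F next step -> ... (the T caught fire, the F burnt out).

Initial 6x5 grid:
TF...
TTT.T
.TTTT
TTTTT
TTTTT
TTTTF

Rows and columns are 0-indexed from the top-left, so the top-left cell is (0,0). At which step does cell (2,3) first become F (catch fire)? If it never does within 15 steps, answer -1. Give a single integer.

Step 1: cell (2,3)='T' (+4 fires, +2 burnt)
Step 2: cell (2,3)='T' (+6 fires, +4 burnt)
Step 3: cell (2,3)='T' (+6 fires, +6 burnt)
Step 4: cell (2,3)='F' (+6 fires, +6 burnt)
  -> target ignites at step 4
Step 5: cell (2,3)='.' (+1 fires, +6 burnt)
Step 6: cell (2,3)='.' (+0 fires, +1 burnt)
  fire out at step 6

4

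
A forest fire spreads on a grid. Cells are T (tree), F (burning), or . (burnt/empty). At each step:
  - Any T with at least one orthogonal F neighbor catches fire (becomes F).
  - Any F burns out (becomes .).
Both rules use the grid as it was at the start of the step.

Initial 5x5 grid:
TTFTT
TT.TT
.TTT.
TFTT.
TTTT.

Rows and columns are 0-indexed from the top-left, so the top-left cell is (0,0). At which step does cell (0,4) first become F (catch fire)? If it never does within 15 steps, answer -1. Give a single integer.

Step 1: cell (0,4)='T' (+6 fires, +2 burnt)
Step 2: cell (0,4)='F' (+8 fires, +6 burnt)
  -> target ignites at step 2
Step 3: cell (0,4)='.' (+4 fires, +8 burnt)
Step 4: cell (0,4)='.' (+0 fires, +4 burnt)
  fire out at step 4

2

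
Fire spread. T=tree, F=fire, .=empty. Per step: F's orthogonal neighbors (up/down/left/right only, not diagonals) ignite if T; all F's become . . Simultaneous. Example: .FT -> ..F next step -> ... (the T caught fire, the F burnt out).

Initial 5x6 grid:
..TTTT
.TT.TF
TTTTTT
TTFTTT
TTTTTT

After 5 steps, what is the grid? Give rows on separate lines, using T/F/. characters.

Step 1: 7 trees catch fire, 2 burn out
  ..TTTF
  .TT.F.
  TTFTTF
  TF.FTT
  TTFTTT
Step 2: 10 trees catch fire, 7 burn out
  ..TTF.
  .TF...
  TF.FF.
  F...FF
  TF.FTT
Step 3: 7 trees catch fire, 10 burn out
  ..FF..
  .F....
  F.....
  ......
  F...FF
Step 4: 0 trees catch fire, 7 burn out
  ......
  ......
  ......
  ......
  ......
Step 5: 0 trees catch fire, 0 burn out
  ......
  ......
  ......
  ......
  ......

......
......
......
......
......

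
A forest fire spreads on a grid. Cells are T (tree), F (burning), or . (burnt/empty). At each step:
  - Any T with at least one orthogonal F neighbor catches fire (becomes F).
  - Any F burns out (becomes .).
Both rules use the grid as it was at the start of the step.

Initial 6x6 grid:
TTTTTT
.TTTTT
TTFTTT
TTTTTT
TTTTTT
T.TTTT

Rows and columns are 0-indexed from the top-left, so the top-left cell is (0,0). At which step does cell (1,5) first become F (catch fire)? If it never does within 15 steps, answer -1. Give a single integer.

Step 1: cell (1,5)='T' (+4 fires, +1 burnt)
Step 2: cell (1,5)='T' (+8 fires, +4 burnt)
Step 3: cell (1,5)='T' (+9 fires, +8 burnt)
Step 4: cell (1,5)='F' (+7 fires, +9 burnt)
  -> target ignites at step 4
Step 5: cell (1,5)='.' (+4 fires, +7 burnt)
Step 6: cell (1,5)='.' (+1 fires, +4 burnt)
Step 7: cell (1,5)='.' (+0 fires, +1 burnt)
  fire out at step 7

4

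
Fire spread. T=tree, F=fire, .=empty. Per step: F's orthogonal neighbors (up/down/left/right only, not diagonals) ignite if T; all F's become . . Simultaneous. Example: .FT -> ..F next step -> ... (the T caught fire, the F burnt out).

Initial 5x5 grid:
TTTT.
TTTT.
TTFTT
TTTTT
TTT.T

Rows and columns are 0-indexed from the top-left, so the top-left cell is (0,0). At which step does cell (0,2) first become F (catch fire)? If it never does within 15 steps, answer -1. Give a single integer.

Step 1: cell (0,2)='T' (+4 fires, +1 burnt)
Step 2: cell (0,2)='F' (+8 fires, +4 burnt)
  -> target ignites at step 2
Step 3: cell (0,2)='.' (+6 fires, +8 burnt)
Step 4: cell (0,2)='.' (+3 fires, +6 burnt)
Step 5: cell (0,2)='.' (+0 fires, +3 burnt)
  fire out at step 5

2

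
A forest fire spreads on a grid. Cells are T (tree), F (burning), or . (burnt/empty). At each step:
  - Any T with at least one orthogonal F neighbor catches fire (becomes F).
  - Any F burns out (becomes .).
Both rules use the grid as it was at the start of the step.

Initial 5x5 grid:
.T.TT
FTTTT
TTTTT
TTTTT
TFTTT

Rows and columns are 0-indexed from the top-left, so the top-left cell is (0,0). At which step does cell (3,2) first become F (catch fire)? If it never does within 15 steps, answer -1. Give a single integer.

Step 1: cell (3,2)='T' (+5 fires, +2 burnt)
Step 2: cell (3,2)='F' (+6 fires, +5 burnt)
  -> target ignites at step 2
Step 3: cell (3,2)='.' (+4 fires, +6 burnt)
Step 4: cell (3,2)='.' (+4 fires, +4 burnt)
Step 5: cell (3,2)='.' (+2 fires, +4 burnt)
Step 6: cell (3,2)='.' (+0 fires, +2 burnt)
  fire out at step 6

2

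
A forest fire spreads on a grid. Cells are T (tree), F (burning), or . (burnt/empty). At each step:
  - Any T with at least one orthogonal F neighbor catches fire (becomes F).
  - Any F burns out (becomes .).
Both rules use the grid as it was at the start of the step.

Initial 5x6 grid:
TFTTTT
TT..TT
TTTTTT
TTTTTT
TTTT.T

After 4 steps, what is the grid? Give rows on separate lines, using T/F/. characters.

Step 1: 3 trees catch fire, 1 burn out
  F.FTTT
  TF..TT
  TTTTTT
  TTTTTT
  TTTT.T
Step 2: 3 trees catch fire, 3 burn out
  ...FTT
  F...TT
  TFTTTT
  TTTTTT
  TTTT.T
Step 3: 4 trees catch fire, 3 burn out
  ....FT
  ....TT
  F.FTTT
  TFTTTT
  TTTT.T
Step 4: 6 trees catch fire, 4 burn out
  .....F
  ....FT
  ...FTT
  F.FTTT
  TFTT.T

.....F
....FT
...FTT
F.FTTT
TFTT.T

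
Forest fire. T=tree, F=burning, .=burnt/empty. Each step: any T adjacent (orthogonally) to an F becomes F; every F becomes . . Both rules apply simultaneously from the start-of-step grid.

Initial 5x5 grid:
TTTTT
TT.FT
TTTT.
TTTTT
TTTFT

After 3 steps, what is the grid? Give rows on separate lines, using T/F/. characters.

Step 1: 6 trees catch fire, 2 burn out
  TTTFT
  TT..F
  TTTF.
  TTTFT
  TTF.F
Step 2: 6 trees catch fire, 6 burn out
  TTF.F
  TT...
  TTF..
  TTF.F
  TF...
Step 3: 4 trees catch fire, 6 burn out
  TF...
  TT...
  TF...
  TF...
  F....

TF...
TT...
TF...
TF...
F....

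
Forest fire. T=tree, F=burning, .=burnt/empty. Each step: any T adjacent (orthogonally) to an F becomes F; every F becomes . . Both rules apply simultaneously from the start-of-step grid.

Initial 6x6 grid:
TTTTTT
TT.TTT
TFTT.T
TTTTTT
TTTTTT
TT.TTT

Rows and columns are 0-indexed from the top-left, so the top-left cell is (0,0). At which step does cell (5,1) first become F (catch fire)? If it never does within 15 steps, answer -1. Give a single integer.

Step 1: cell (5,1)='T' (+4 fires, +1 burnt)
Step 2: cell (5,1)='T' (+6 fires, +4 burnt)
Step 3: cell (5,1)='F' (+7 fires, +6 burnt)
  -> target ignites at step 3
Step 4: cell (5,1)='.' (+5 fires, +7 burnt)
Step 5: cell (5,1)='.' (+5 fires, +5 burnt)
Step 6: cell (5,1)='.' (+4 fires, +5 burnt)
Step 7: cell (5,1)='.' (+1 fires, +4 burnt)
Step 8: cell (5,1)='.' (+0 fires, +1 burnt)
  fire out at step 8

3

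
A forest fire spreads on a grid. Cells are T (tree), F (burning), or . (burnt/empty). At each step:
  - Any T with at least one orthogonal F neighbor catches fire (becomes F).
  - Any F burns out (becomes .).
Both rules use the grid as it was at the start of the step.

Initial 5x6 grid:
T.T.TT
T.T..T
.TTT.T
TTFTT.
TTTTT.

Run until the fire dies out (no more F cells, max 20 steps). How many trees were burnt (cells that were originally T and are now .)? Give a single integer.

Answer: 14

Derivation:
Step 1: +4 fires, +1 burnt (F count now 4)
Step 2: +7 fires, +4 burnt (F count now 7)
Step 3: +3 fires, +7 burnt (F count now 3)
Step 4: +0 fires, +3 burnt (F count now 0)
Fire out after step 4
Initially T: 20, now '.': 24
Total burnt (originally-T cells now '.'): 14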